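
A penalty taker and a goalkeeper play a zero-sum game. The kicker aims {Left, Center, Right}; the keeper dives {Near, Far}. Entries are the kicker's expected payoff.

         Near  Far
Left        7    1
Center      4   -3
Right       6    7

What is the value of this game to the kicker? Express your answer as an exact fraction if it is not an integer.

Row minima: Left → 1, Center → -3, Right → 6; maximin = 6.
Column maxima: Near → 7, Far → 7; minimax = 7.
6 ≠ 7, so there is no saddle point; optimal play is mixed.
Center is strictly dominated by Left, so the kicker never plays it.
On the remaining 2×2 (Left, Right vs Near, Far):
Let the kicker play Left with probability p. Expected payoff against Near: 7p + 6(1−p) = p + 6; against Far: 1p + 7(1−p) = −6p + 7.
Setting these equal: p + 6 = −6p + 7 ⇒ 7p = 1 ⇒ p = 1/7, and the value is (1)·(1/7) + 6 = 43/7.
For the keeper: with q = P(Near), equating Left's and Right's payoffs gives 6q + 1 = −q + 7 ⇒ q = 6/7.

43/7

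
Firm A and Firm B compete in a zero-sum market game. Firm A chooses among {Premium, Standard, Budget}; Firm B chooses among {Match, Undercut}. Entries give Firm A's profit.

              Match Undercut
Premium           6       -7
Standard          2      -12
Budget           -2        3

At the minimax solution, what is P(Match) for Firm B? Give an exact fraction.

Row minima: Premium → -7, Standard → -12, Budget → -2; maximin = -2.
Column maxima: Match → 6, Undercut → 3; minimax = 3.
-2 ≠ 3, so there is no saddle point; optimal play is mixed.
Standard is strictly dominated by Premium, so Firm A never plays it.
On the remaining 2×2 (Premium, Budget vs Match, Undercut):
Let Firm A play Premium with probability p. Expected payoff against Match: 6p + (-2)(1−p) = 8p − 2; against Undercut: (-7)p + 3(1−p) = −10p + 3.
Setting these equal: 8p − 2 = −10p + 3 ⇒ 18p = 5 ⇒ p = 5/18, and the value is (8)·(5/18) − 2 = 2/9.
For Firm B: with q = P(Match), equating Premium's and Budget's payoffs gives 13q − 7 = −5q + 3 ⇒ q = 5/9.

5/9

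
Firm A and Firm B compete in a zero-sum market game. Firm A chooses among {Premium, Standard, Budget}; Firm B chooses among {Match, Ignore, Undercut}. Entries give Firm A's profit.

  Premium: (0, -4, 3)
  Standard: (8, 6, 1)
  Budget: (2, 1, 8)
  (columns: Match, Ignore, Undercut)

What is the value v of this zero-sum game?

47/12

Row minima: Premium → -4, Standard → 1, Budget → 1; maximin = 1.
Column maxima: Match → 8, Ignore → 6, Undercut → 8; minimax = 6.
1 ≠ 6, so there is no saddle point; optimal play is mixed.
Premium is strictly dominated by Budget, so Firm A never plays it.
Match is strictly dominated by Ignore (it gives Firm A strictly more in every row), so Firm B never plays it.
On the remaining 2×2 (Standard, Budget vs Ignore, Undercut):
Let Firm A play Standard with probability p. Expected payoff against Ignore: 6p + 1(1−p) = 5p + 1; against Undercut: 1p + 8(1−p) = −7p + 8.
Setting these equal: 5p + 1 = −7p + 8 ⇒ 12p = 7 ⇒ p = 7/12, and the value is (5)·(7/12) + 1 = 47/12.
For Firm B: with q = P(Ignore), equating Standard's and Budget's payoffs gives 5q + 1 = −7q + 8 ⇒ q = 7/12.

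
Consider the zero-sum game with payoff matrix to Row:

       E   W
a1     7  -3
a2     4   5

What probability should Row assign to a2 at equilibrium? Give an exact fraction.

Row minima: a1 → -3, a2 → 4; maximin = 4.
Column maxima: E → 7, W → 5; minimax = 5.
4 ≠ 5, so there is no saddle point; optimal play is mixed.
Let Row play a1 with probability p. Expected payoff against E: 7p + 4(1−p) = 3p + 4; against W: (-3)p + 5(1−p) = −8p + 5.
Setting these equal: 3p + 4 = −8p + 5 ⇒ 11p = 1 ⇒ p = 1/11, and the value is (3)·(1/11) + 4 = 47/11.
For Column: with q = P(E), equating a1's and a2's payoffs gives 10q − 3 = −q + 5 ⇒ q = 8/11.

10/11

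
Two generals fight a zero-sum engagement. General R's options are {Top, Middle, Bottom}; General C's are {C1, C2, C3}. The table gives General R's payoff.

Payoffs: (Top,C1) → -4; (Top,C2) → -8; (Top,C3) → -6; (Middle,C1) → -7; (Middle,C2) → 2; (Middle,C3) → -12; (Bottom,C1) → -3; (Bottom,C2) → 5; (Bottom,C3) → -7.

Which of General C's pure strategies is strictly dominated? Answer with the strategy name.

C1

C3 holds General R's payoff strictly below C1 in every row: -6 < -4, -12 < -7, -7 < -3.
So C1 is strictly dominated for General C.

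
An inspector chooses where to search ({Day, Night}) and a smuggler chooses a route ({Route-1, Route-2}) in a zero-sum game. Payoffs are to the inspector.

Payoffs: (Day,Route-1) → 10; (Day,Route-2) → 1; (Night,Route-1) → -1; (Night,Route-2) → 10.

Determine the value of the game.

Row minima: Day → 1, Night → -1; maximin = 1.
Column maxima: Route-1 → 10, Route-2 → 10; minimax = 10.
1 ≠ 10, so there is no saddle point; optimal play is mixed.
Let the inspector play Day with probability p. Expected payoff against Route-1: 10p + (-1)(1−p) = 11p − 1; against Route-2: 1p + 10(1−p) = −9p + 10.
Setting these equal: 11p − 1 = −9p + 10 ⇒ 20p = 11 ⇒ p = 11/20, and the value is (11)·(11/20) − 1 = 101/20.
For the smuggler: with q = P(Route-1), equating Day's and Night's payoffs gives 9q + 1 = −11q + 10 ⇒ q = 9/20.

101/20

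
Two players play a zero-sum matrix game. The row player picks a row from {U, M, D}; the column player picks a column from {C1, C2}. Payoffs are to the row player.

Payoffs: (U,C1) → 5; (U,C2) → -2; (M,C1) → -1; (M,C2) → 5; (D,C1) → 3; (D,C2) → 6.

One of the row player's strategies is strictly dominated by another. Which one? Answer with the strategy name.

D gives a strictly higher payoff than M against every column: 3 > -1, 6 > 5.
So M is strictly dominated and the row player never plays it.

M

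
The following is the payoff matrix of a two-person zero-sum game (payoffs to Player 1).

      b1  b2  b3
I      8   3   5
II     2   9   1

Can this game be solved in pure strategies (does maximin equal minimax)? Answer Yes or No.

Row minima: I → 3, II → 1; maximin = 3.
Column maxima: b1 → 8, b2 → 9, b3 → 5; minimax = 5.
3 ≠ 5, so no pure-strategy equilibrium exists.

No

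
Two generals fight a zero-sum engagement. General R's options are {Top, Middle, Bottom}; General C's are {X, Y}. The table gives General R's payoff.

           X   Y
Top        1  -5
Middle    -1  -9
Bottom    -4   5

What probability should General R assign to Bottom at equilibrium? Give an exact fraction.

Row minima: Top → -5, Middle → -9, Bottom → -4; maximin = -4.
Column maxima: X → 1, Y → 5; minimax = 1.
-4 ≠ 1, so there is no saddle point; optimal play is mixed.
Middle is strictly dominated by Top, so General R never plays it.
On the remaining 2×2 (Top, Bottom vs X, Y):
Let General R play Top with probability p. Expected payoff against X: 1p + (-4)(1−p) = 5p − 4; against Y: (-5)p + 5(1−p) = −10p + 5.
Setting these equal: 5p − 4 = −10p + 5 ⇒ 15p = 9 ⇒ p = 3/5, and the value is (5)·(3/5) − 4 = -1.
For General C: with q = P(X), equating Top's and Bottom's payoffs gives 6q − 5 = −9q + 5 ⇒ q = 2/3.

2/5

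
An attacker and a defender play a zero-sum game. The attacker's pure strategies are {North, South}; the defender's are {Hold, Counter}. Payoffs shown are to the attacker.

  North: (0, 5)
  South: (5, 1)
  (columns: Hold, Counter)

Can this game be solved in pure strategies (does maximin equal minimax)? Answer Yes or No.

Row minima: North → 0, South → 1; maximin = 1.
Column maxima: Hold → 5, Counter → 5; minimax = 5.
1 ≠ 5, so no pure-strategy equilibrium exists.

No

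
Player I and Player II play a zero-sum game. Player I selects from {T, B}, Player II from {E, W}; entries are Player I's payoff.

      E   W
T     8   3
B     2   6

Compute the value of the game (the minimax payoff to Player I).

14/3

Row minima: T → 3, B → 2; maximin = 3.
Column maxima: E → 8, W → 6; minimax = 6.
3 ≠ 6, so there is no saddle point; optimal play is mixed.
Let Player I play T with probability p. Expected payoff against E: 8p + 2(1−p) = 6p + 2; against W: 3p + 6(1−p) = −3p + 6.
Setting these equal: 6p + 2 = −3p + 6 ⇒ 9p = 4 ⇒ p = 4/9, and the value is (6)·(4/9) + 2 = 14/3.
For Player II: with q = P(E), equating T's and B's payoffs gives 5q + 3 = −4q + 6 ⇒ q = 1/3.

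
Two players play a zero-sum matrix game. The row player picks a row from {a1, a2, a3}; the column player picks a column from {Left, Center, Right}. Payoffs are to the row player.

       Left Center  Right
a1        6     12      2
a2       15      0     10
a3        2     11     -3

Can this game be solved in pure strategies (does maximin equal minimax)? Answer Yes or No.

Row minima: a1 → 2, a2 → 0, a3 → -3; maximin = 2.
Column maxima: Left → 15, Center → 12, Right → 10; minimax = 10.
2 ≠ 10, so no pure-strategy equilibrium exists.

No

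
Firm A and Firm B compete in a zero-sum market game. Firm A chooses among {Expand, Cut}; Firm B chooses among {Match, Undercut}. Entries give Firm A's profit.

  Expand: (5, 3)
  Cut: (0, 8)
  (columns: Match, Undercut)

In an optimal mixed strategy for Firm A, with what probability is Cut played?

Row minima: Expand → 3, Cut → 0; maximin = 3.
Column maxima: Match → 5, Undercut → 8; minimax = 5.
3 ≠ 5, so there is no saddle point; optimal play is mixed.
Let Firm A play Expand with probability p. Expected payoff against Match: 5p + 0(1−p) = 5p; against Undercut: 3p + 8(1−p) = −5p + 8.
Setting these equal: 5p = −5p + 8 ⇒ 10p = 8 ⇒ p = 4/5, and the value is (5)·(4/5) = 4.
For Firm B: with q = P(Match), equating Expand's and Cut's payoffs gives 2q + 3 = −8q + 8 ⇒ q = 1/2.

1/5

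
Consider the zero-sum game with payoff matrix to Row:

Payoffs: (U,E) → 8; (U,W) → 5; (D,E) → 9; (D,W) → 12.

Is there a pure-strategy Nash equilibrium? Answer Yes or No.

Yes

Row minima: U → 5, D → 9; maximin = 9.
Column maxima: E → 9, W → 12; minimax = 9.
maximin = minimax = 9, so a saddle point exists.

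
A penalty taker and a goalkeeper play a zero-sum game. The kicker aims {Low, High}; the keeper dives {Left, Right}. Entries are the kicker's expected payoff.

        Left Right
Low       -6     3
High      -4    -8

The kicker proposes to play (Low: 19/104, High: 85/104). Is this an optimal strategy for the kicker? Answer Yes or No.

Against Left this mix gives (19/104)·(-6) + (85/104)·(-4) = -227/52.
Against Right this mix gives (19/104)·3 + (85/104)·(-8) = -623/104.
The keeper will play Right, holding the kicker to -623/104. Shifting weight toward the row that does better against Right would raise this floor (the equalizing mix achieves -60/13 against both Right and Left), so the proposed strategy is not optimal.

No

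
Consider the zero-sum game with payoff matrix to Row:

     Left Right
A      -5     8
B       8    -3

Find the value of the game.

Row minima: A → -5, B → -3; maximin = -3.
Column maxima: Left → 8, Right → 8; minimax = 8.
-3 ≠ 8, so there is no saddle point; optimal play is mixed.
Let Row play A with probability p. Expected payoff against Left: (-5)p + 8(1−p) = −13p + 8; against Right: 8p + (-3)(1−p) = 11p − 3.
Setting these equal: −13p + 8 = 11p − 3 ⇒ −24p = -11 ⇒ p = 11/24, and the value is (-13)·(11/24) + 8 = 49/24.
For Column: with q = P(Left), equating A's and B's payoffs gives −13q + 8 = 11q − 3 ⇒ q = 11/24.

49/24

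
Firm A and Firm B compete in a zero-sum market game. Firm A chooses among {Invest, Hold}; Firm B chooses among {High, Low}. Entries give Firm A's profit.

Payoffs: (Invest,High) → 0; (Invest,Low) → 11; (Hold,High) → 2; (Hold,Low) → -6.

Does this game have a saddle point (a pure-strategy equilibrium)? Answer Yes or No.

No

Row minima: Invest → 0, Hold → -6; maximin = 0.
Column maxima: High → 2, Low → 11; minimax = 2.
0 ≠ 2, so no pure-strategy equilibrium exists.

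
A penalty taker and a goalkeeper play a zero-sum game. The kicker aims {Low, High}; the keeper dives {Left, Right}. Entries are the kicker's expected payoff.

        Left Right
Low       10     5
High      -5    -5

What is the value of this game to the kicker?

5

Row minima: Low → 5, High → -5; maximin = 5.
Column maxima: Left → 10, Right → 5; minimax = 5.
Since maximin = minimax = 5, there is a saddle point and the value is 5.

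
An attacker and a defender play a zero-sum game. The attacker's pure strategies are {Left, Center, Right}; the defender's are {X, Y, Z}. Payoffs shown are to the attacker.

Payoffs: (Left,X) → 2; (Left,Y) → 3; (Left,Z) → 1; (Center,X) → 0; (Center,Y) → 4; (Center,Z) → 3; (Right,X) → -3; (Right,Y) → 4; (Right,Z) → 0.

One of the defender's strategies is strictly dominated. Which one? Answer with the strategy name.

X holds the attacker's payoff strictly below Y in every row: 2 < 3, 0 < 4, -3 < 4.
So Y is strictly dominated for the defender.

Y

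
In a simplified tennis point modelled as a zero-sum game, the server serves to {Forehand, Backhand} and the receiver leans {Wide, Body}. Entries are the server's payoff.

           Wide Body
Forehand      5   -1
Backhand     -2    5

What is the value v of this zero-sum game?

23/13

Row minima: Forehand → -1, Backhand → -2; maximin = -1.
Column maxima: Wide → 5, Body → 5; minimax = 5.
-1 ≠ 5, so there is no saddle point; optimal play is mixed.
Let the server play Forehand with probability p. Expected payoff against Wide: 5p + (-2)(1−p) = 7p − 2; against Body: (-1)p + 5(1−p) = −6p + 5.
Setting these equal: 7p − 2 = −6p + 5 ⇒ 13p = 7 ⇒ p = 7/13, and the value is (7)·(7/13) − 2 = 23/13.
For the receiver: with q = P(Wide), equating Forehand's and Backhand's payoffs gives 6q − 1 = −7q + 5 ⇒ q = 6/13.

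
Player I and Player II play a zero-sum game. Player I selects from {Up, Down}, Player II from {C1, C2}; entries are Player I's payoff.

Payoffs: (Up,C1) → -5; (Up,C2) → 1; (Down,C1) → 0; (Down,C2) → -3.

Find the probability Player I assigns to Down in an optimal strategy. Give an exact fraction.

Row minima: Up → -5, Down → -3; maximin = -3.
Column maxima: C1 → 0, C2 → 1; minimax = 0.
-3 ≠ 0, so there is no saddle point; optimal play is mixed.
Let Player I play Up with probability p. Expected payoff against C1: (-5)p + 0(1−p) = −5p; against C2: 1p + (-3)(1−p) = 4p − 3.
Setting these equal: −5p = 4p − 3 ⇒ −9p = -3 ⇒ p = 1/3, and the value is (-5)·(1/3) = -5/3.
For Player II: with q = P(C1), equating Up's and Down's payoffs gives −6q + 1 = 3q − 3 ⇒ q = 4/9.

2/3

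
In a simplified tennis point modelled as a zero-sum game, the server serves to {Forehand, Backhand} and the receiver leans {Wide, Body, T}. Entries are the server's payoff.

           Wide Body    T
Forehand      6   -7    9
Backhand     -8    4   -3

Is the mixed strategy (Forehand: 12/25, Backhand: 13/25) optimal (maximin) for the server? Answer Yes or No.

Yes

Against Wide this mix gives (12/25)·6 + (13/25)·(-8) = -32/25.
Against Body this mix gives (12/25)·(-7) + (13/25)·4 = -32/25.
Against T this mix gives (12/25)·9 + (13/25)·(-3) = 69/25.
All of the receiver's active replies (Wide, Body) yield -32/25, and no column does worse for the server. The mix makes the receiver indifferent and guarantees -32/25, so it is optimal.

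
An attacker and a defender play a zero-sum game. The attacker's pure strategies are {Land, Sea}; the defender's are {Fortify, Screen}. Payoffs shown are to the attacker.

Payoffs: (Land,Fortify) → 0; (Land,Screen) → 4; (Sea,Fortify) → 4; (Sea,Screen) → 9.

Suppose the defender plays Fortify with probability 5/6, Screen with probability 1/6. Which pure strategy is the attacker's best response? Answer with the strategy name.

Expected payoff of Land: (5/6)·0 + (1/6)·4 = 2/3.
Expected payoff of Sea: (5/6)·4 + (1/6)·9 = 29/6.
The largest is 29/6, so the attacker's best response is Sea.

Sea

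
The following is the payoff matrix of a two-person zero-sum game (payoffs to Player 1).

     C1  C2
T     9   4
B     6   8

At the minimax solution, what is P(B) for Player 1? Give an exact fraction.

Row minima: T → 4, B → 6; maximin = 6.
Column maxima: C1 → 9, C2 → 8; minimax = 8.
6 ≠ 8, so there is no saddle point; optimal play is mixed.
Let Player 1 play T with probability p. Expected payoff against C1: 9p + 6(1−p) = 3p + 6; against C2: 4p + 8(1−p) = −4p + 8.
Setting these equal: 3p + 6 = −4p + 8 ⇒ 7p = 2 ⇒ p = 2/7, and the value is (3)·(2/7) + 6 = 48/7.
For Player 2: with q = P(C1), equating T's and B's payoffs gives 5q + 4 = −2q + 8 ⇒ q = 4/7.

5/7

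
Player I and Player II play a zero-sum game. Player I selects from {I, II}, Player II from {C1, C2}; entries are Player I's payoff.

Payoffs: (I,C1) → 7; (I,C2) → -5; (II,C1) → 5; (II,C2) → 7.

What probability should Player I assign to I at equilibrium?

Row minima: I → -5, II → 5; maximin = 5.
Column maxima: C1 → 7, C2 → 7; minimax = 7.
5 ≠ 7, so there is no saddle point; optimal play is mixed.
Let Player I play I with probability p. Expected payoff against C1: 7p + 5(1−p) = 2p + 5; against C2: (-5)p + 7(1−p) = −12p + 7.
Setting these equal: 2p + 5 = −12p + 7 ⇒ 14p = 2 ⇒ p = 1/7, and the value is (2)·(1/7) + 5 = 37/7.
For Player II: with q = P(C1), equating I's and II's payoffs gives 12q − 5 = −2q + 7 ⇒ q = 6/7.

1/7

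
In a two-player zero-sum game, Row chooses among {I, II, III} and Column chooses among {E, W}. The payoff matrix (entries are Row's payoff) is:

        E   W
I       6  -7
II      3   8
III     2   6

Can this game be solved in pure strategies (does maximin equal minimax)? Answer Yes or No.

No

Row minima: I → -7, II → 3, III → 2; maximin = 3.
Column maxima: E → 6, W → 8; minimax = 6.
3 ≠ 6, so no pure-strategy equilibrium exists.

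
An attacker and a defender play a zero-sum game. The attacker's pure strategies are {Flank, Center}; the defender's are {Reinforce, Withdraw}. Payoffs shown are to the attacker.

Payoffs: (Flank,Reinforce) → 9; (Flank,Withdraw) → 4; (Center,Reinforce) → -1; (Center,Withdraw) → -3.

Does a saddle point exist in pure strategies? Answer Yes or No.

Yes

Row minima: Flank → 4, Center → -3; maximin = 4.
Column maxima: Reinforce → 9, Withdraw → 4; minimax = 4.
maximin = minimax = 4, so a saddle point exists.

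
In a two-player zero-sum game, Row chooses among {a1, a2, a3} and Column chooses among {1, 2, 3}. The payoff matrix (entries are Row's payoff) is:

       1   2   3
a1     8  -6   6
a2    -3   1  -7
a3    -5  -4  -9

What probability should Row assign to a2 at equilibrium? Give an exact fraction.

Row minima: a1 → -6, a2 → -7, a3 → -9; maximin = -6.
Column maxima: 1 → 8, 2 → 1, 3 → 6; minimax = 1.
-6 ≠ 1, so there is no saddle point; optimal play is mixed.
a3 is strictly dominated by a2, so Row never plays it.
1 is strictly dominated by 3 (it gives Row strictly more in every row), so Column never plays it.
On the remaining 2×2 (a1, a2 vs 2, 3):
Let Row play a1 with probability p. Expected payoff against 2: (-6)p + 1(1−p) = −7p + 1; against 3: 6p + (-7)(1−p) = 13p − 7.
Setting these equal: −7p + 1 = 13p − 7 ⇒ −20p = -8 ⇒ p = 2/5, and the value is (-7)·(2/5) + 1 = -9/5.
For Column: with q = P(2), equating a1's and a2's payoffs gives −12q + 6 = 8q − 7 ⇒ q = 13/20.

3/5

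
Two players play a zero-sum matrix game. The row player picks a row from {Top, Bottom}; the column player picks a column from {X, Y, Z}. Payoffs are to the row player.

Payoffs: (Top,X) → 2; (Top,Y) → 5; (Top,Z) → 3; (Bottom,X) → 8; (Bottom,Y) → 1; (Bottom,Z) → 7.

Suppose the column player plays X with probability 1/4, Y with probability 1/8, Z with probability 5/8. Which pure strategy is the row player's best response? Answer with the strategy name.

Expected payoff of Top: (1/4)·2 + (1/8)·5 + (5/8)·3 = 3.
Expected payoff of Bottom: (1/4)·8 + (1/8)·1 + (5/8)·7 = 13/2.
The largest is 13/2, so the row player's best response is Bottom.

Bottom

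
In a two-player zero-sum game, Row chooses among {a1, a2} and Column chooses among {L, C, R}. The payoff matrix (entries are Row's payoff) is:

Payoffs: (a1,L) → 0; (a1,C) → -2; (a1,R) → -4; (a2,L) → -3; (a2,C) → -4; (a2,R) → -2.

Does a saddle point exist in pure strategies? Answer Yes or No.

No

Row minima: a1 → -4, a2 → -4; maximin = -4.
Column maxima: L → 0, C → -2, R → -2; minimax = -2.
-4 ≠ -2, so no pure-strategy equilibrium exists.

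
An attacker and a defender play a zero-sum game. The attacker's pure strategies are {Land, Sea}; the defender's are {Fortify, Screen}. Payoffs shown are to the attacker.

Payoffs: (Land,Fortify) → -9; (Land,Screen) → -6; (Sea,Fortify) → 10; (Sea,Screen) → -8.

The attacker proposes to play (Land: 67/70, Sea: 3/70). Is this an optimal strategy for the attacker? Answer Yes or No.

Against Fortify this mix gives (67/70)·(-9) + (3/70)·10 = -573/70.
Against Screen this mix gives (67/70)·(-6) + (3/70)·(-8) = -213/35.
The defender will play Fortify, holding the attacker to -573/70. Shifting weight toward the row that does better against Fortify would raise this floor (the equalizing mix achieves -44/7 against both Fortify and Screen), so the proposed strategy is not optimal.

No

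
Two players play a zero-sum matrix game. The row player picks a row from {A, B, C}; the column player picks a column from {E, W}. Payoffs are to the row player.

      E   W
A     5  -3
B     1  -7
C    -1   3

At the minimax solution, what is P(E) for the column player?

1/2

Row minima: A → -3, B → -7, C → -1; maximin = -1.
Column maxima: E → 5, W → 3; minimax = 3.
-1 ≠ 3, so there is no saddle point; optimal play is mixed.
B is strictly dominated by A, so the row player never plays it.
On the remaining 2×2 (A, C vs E, W):
Let the row player play A with probability p. Expected payoff against E: 5p + (-1)(1−p) = 6p − 1; against W: (-3)p + 3(1−p) = −6p + 3.
Setting these equal: 6p − 1 = −6p + 3 ⇒ 12p = 4 ⇒ p = 1/3, and the value is (6)·(1/3) − 1 = 1.
For the column player: with q = P(E), equating A's and C's payoffs gives 8q − 3 = −4q + 3 ⇒ q = 1/2.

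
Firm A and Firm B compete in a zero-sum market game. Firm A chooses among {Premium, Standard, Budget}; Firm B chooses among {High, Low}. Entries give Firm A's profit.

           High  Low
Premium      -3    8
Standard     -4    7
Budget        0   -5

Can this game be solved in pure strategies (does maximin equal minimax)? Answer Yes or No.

No

Row minima: Premium → -3, Standard → -4, Budget → -5; maximin = -3.
Column maxima: High → 0, Low → 8; minimax = 0.
-3 ≠ 0, so no pure-strategy equilibrium exists.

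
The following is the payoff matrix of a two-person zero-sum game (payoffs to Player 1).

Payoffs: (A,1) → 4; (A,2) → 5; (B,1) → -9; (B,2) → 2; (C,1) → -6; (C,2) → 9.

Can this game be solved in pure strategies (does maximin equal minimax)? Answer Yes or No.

Row minima: A → 4, B → -9, C → -6; maximin = 4.
Column maxima: 1 → 4, 2 → 9; minimax = 4.
maximin = minimax = 4, so a saddle point exists.

Yes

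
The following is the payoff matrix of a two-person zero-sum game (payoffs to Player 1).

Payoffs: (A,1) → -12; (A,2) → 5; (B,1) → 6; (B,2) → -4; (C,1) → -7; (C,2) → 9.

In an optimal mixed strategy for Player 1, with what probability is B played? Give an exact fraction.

8/13

Row minima: A → -12, B → -4, C → -7; maximin = -4.
Column maxima: 1 → 6, 2 → 9; minimax = 6.
-4 ≠ 6, so there is no saddle point; optimal play is mixed.
A is strictly dominated by C, so Player 1 never plays it.
On the remaining 2×2 (B, C vs 1, 2):
Let Player 1 play B with probability p. Expected payoff against 1: 6p + (-7)(1−p) = 13p − 7; against 2: (-4)p + 9(1−p) = −13p + 9.
Setting these equal: 13p − 7 = −13p + 9 ⇒ 26p = 16 ⇒ p = 8/13, and the value is (13)·(8/13) − 7 = 1.
For Player 2: with q = P(1), equating B's and C's payoffs gives 10q − 4 = −16q + 9 ⇒ q = 1/2.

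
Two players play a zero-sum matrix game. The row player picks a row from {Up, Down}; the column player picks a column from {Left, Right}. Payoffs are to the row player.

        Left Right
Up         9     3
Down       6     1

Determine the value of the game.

3

Row minima: Up → 3, Down → 1; maximin = 3.
Column maxima: Left → 9, Right → 3; minimax = 3.
Since maximin = minimax = 3, there is a saddle point and the value is 3.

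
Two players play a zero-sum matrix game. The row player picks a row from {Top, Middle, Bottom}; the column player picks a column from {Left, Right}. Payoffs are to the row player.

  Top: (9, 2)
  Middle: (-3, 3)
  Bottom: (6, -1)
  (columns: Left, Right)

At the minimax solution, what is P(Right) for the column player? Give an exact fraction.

Row minima: Top → 2, Middle → -3, Bottom → -1; maximin = 2.
Column maxima: Left → 9, Right → 3; minimax = 3.
2 ≠ 3, so there is no saddle point; optimal play is mixed.
Bottom is strictly dominated by Top, so the row player never plays it.
On the remaining 2×2 (Top, Middle vs Left, Right):
Let the row player play Top with probability p. Expected payoff against Left: 9p + (-3)(1−p) = 12p − 3; against Right: 2p + 3(1−p) = −p + 3.
Setting these equal: 12p − 3 = −p + 3 ⇒ 13p = 6 ⇒ p = 6/13, and the value is (12)·(6/13) − 3 = 33/13.
For the column player: with q = P(Left), equating Top's and Middle's payoffs gives 7q + 2 = −6q + 3 ⇒ q = 1/13.

12/13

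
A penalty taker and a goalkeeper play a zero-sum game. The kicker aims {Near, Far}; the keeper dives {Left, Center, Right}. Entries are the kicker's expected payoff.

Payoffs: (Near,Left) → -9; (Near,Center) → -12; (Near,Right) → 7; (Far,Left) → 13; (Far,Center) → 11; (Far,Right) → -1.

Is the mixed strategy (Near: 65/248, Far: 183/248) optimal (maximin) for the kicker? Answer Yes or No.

No

Against Left this mix gives (65/248)·(-9) + (183/248)·13 = 897/124.
Against Center this mix gives (65/248)·(-12) + (183/248)·11 = 1233/248.
Against Right this mix gives (65/248)·7 + (183/248)·(-1) = 34/31.
The keeper will play Right, holding the kicker to 34/31. Shifting weight toward the row that does better against Right would raise this floor (the equalizing mix achieves 65/31 against both Right and Center), so the proposed strategy is not optimal.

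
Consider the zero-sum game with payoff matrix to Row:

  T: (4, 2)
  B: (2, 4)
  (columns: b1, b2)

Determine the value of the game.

Row minima: T → 2, B → 2; maximin = 2.
Column maxima: b1 → 4, b2 → 4; minimax = 4.
2 ≠ 4, so there is no saddle point; optimal play is mixed.
Let Row play T with probability p. Expected payoff against b1: 4p + 2(1−p) = 2p + 2; against b2: 2p + 4(1−p) = −2p + 4.
Setting these equal: 2p + 2 = −2p + 4 ⇒ 4p = 2 ⇒ p = 1/2, and the value is (2)·(1/2) + 2 = 3.
For Column: with q = P(b1), equating T's and B's payoffs gives 2q + 2 = −2q + 4 ⇒ q = 1/2.

3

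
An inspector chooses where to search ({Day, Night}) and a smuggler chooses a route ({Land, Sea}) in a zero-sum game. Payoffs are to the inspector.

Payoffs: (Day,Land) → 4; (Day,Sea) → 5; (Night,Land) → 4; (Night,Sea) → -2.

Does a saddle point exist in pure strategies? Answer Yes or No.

Yes

Row minima: Day → 4, Night → -2; maximin = 4.
Column maxima: Land → 4, Sea → 5; minimax = 4.
maximin = minimax = 4, so a saddle point exists.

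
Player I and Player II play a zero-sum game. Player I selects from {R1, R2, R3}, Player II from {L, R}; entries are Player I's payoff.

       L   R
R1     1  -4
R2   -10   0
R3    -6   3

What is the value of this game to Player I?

-3/2

Row minima: R1 → -4, R2 → -10, R3 → -6; maximin = -4.
Column maxima: L → 1, R → 3; minimax = 1.
-4 ≠ 1, so there is no saddle point; optimal play is mixed.
R2 is strictly dominated by R3, so Player I never plays it.
On the remaining 2×2 (R1, R3 vs L, R):
Let Player I play R1 with probability p. Expected payoff against L: 1p + (-6)(1−p) = 7p − 6; against R: (-4)p + 3(1−p) = −7p + 3.
Setting these equal: 7p − 6 = −7p + 3 ⇒ 14p = 9 ⇒ p = 9/14, and the value is (7)·(9/14) − 6 = -3/2.
For Player II: with q = P(L), equating R1's and R3's payoffs gives 5q − 4 = −9q + 3 ⇒ q = 1/2.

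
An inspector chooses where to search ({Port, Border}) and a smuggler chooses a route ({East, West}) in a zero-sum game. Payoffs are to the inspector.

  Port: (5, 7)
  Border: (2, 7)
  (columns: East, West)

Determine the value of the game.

Row minima: Port → 5, Border → 2; maximin = 5.
Column maxima: East → 5, West → 7; minimax = 5.
Since maximin = minimax = 5, there is a saddle point and the value is 5.

5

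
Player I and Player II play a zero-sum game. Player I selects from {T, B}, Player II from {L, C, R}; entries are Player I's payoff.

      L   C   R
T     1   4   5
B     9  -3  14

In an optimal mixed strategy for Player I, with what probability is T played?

4/5

Row minima: T → 1, B → -3; maximin = 1.
Column maxima: L → 9, C → 4, R → 14; minimax = 4.
1 ≠ 4, so there is no saddle point; optimal play is mixed.
R is strictly dominated by L (it gives Player I strictly more in every row), so Player II never plays it.
On the remaining 2×2 (T, B vs L, C):
Let Player I play T with probability p. Expected payoff against L: 1p + 9(1−p) = −8p + 9; against C: 4p + (-3)(1−p) = 7p − 3.
Setting these equal: −8p + 9 = 7p − 3 ⇒ −15p = -12 ⇒ p = 4/5, and the value is (-8)·(4/5) + 9 = 13/5.
For Player II: with q = P(L), equating T's and B's payoffs gives −3q + 4 = 12q − 3 ⇒ q = 7/15.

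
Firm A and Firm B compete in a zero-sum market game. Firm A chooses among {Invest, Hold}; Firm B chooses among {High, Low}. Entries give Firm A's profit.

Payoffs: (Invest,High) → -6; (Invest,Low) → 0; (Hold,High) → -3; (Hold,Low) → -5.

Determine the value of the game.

Row minima: Invest → -6, Hold → -5; maximin = -5.
Column maxima: High → -3, Low → 0; minimax = -3.
-5 ≠ -3, so there is no saddle point; optimal play is mixed.
Let Firm A play Invest with probability p. Expected payoff against High: (-6)p + (-3)(1−p) = −3p − 3; against Low: 0p + (-5)(1−p) = 5p − 5.
Setting these equal: −3p − 3 = 5p − 5 ⇒ −8p = -2 ⇒ p = 1/4, and the value is (-3)·(1/4) − 3 = -15/4.
For Firm B: with q = P(High), equating Invest's and Hold's payoffs gives −6q = 2q − 5 ⇒ q = 5/8.

-15/4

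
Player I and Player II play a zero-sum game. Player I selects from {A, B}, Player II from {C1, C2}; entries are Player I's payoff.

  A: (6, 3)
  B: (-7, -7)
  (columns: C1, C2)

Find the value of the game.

Row minima: A → 3, B → -7; maximin = 3.
Column maxima: C1 → 6, C2 → 3; minimax = 3.
Since maximin = minimax = 3, there is a saddle point and the value is 3.

3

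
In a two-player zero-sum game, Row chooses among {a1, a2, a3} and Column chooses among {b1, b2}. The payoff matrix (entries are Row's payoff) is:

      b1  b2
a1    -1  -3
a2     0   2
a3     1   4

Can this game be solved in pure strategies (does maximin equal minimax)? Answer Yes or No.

Yes

Row minima: a1 → -3, a2 → 0, a3 → 1; maximin = 1.
Column maxima: b1 → 1, b2 → 4; minimax = 1.
maximin = minimax = 1, so a saddle point exists.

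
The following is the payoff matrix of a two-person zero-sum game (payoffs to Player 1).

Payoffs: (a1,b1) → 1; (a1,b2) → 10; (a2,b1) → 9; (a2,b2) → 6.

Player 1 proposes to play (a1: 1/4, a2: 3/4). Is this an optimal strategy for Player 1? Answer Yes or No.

Yes

Against b1 this mix gives (1/4)·1 + (3/4)·9 = 7.
Against b2 this mix gives (1/4)·10 + (3/4)·6 = 7.
All of Player 2's active replies (b1, b2) yield 7, and no column does worse for Player 1. The mix makes Player 2 indifferent and guarantees 7, so it is optimal.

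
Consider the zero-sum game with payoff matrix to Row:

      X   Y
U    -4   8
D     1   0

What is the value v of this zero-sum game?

Row minima: U → -4, D → 0; maximin = 0.
Column maxima: X → 1, Y → 8; minimax = 1.
0 ≠ 1, so there is no saddle point; optimal play is mixed.
Let Row play U with probability p. Expected payoff against X: (-4)p + 1(1−p) = −5p + 1; against Y: 8p + 0(1−p) = 8p.
Setting these equal: −5p + 1 = 8p ⇒ −13p = -1 ⇒ p = 1/13, and the value is (-5)·(1/13) + 1 = 8/13.
For Column: with q = P(X), equating U's and D's payoffs gives −12q + 8 = q ⇒ q = 8/13.

8/13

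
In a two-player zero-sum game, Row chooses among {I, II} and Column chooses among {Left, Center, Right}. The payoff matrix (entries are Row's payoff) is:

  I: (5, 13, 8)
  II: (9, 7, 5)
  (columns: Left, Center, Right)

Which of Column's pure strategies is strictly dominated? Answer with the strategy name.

Center

Right holds Row's payoff strictly below Center in every row: 8 < 13, 5 < 7.
So Center is strictly dominated for Column.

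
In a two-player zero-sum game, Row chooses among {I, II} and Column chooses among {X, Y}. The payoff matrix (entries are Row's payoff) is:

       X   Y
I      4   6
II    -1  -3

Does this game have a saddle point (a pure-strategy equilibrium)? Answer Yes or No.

Row minima: I → 4, II → -3; maximin = 4.
Column maxima: X → 4, Y → 6; minimax = 4.
maximin = minimax = 4, so a saddle point exists.

Yes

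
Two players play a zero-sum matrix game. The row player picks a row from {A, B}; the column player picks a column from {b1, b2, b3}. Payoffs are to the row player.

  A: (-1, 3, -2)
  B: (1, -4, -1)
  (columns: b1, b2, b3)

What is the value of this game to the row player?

Row minima: A → -2, B → -4; maximin = -2.
Column maxima: b1 → 1, b2 → 3, b3 → -1; minimax = -1.
-2 ≠ -1, so there is no saddle point; optimal play is mixed.
b1 is strictly dominated by b3 (it gives the row player strictly more in every row), so the column player never plays it.
On the remaining 2×2 (A, B vs b2, b3):
Let the row player play A with probability p. Expected payoff against b2: 3p + (-4)(1−p) = 7p − 4; against b3: (-2)p + (-1)(1−p) = −p − 1.
Setting these equal: 7p − 4 = −p − 1 ⇒ 8p = 3 ⇒ p = 3/8, and the value is (7)·(3/8) − 4 = -11/8.
For the column player: with q = P(b2), equating A's and B's payoffs gives 5q − 2 = −3q − 1 ⇒ q = 1/8.

-11/8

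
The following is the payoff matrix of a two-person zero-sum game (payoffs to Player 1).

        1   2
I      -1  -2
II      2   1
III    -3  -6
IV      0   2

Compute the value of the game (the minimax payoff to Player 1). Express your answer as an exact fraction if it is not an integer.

Row minima: I → -2, II → 1, III → -6, IV → 0; maximin = 1.
Column maxima: 1 → 2, 2 → 2; minimax = 2.
1 ≠ 2, so there is no saddle point; optimal play is mixed.
I is strictly dominated by II, so Player 1 never plays it.
III is strictly dominated by II, so Player 1 never plays it.
On the remaining 2×2 (II, IV vs 1, 2):
Let Player 1 play II with probability p. Expected payoff against 1: 2p + 0(1−p) = 2p; against 2: 1p + 2(1−p) = −p + 2.
Setting these equal: 2p = −p + 2 ⇒ 3p = 2 ⇒ p = 2/3, and the value is (2)·(2/3) = 4/3.
For Player 2: with q = P(1), equating II's and IV's payoffs gives q + 1 = −2q + 2 ⇒ q = 1/3.

4/3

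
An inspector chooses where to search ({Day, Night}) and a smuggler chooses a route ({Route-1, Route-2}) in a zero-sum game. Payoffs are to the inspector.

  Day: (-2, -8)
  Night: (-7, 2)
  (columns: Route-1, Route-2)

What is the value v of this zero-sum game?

-4

Row minima: Day → -8, Night → -7; maximin = -7.
Column maxima: Route-1 → -2, Route-2 → 2; minimax = -2.
-7 ≠ -2, so there is no saddle point; optimal play is mixed.
Let the inspector play Day with probability p. Expected payoff against Route-1: (-2)p + (-7)(1−p) = 5p − 7; against Route-2: (-8)p + 2(1−p) = −10p + 2.
Setting these equal: 5p − 7 = −10p + 2 ⇒ 15p = 9 ⇒ p = 3/5, and the value is (5)·(3/5) − 7 = -4.
For the smuggler: with q = P(Route-1), equating Day's and Night's payoffs gives 6q − 8 = −9q + 2 ⇒ q = 2/3.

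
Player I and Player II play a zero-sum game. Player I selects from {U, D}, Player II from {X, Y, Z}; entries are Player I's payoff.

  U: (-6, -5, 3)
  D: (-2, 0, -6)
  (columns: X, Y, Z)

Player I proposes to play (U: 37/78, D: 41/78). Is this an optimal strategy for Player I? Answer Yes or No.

No

Against X this mix gives (37/78)·(-6) + (41/78)·(-2) = -152/39.
Against Y this mix gives (37/78)·(-5) + (41/78)·0 = -185/78.
Against Z this mix gives (37/78)·3 + (41/78)·(-6) = -45/26.
Player II will play X, holding Player I to -152/39. Shifting weight toward the row that does better against X would raise this floor (the equalizing mix achieves -42/13 against both X and Z), so the proposed strategy is not optimal.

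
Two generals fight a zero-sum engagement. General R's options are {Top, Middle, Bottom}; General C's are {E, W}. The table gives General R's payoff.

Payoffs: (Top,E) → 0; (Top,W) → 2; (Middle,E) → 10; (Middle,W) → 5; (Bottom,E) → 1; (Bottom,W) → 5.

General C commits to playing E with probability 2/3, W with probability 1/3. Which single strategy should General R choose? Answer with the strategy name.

Middle

Expected payoff of Top: (2/3)·0 + (1/3)·2 = 2/3.
Expected payoff of Middle: (2/3)·10 + (1/3)·5 = 25/3.
Expected payoff of Bottom: (2/3)·1 + (1/3)·5 = 7/3.
The largest is 25/3, so General R's best response is Middle.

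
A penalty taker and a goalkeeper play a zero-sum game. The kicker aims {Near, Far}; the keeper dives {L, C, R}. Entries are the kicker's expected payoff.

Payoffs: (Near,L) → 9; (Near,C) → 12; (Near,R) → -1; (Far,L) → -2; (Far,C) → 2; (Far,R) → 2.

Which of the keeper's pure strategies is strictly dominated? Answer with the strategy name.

L holds the kicker's payoff strictly below C in every row: 9 < 12, -2 < 2.
So C is strictly dominated for the keeper.

C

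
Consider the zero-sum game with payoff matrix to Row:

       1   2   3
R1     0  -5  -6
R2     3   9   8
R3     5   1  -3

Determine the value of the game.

Row minima: R1 → -6, R2 → 3, R3 → -3; maximin = 3.
Column maxima: 1 → 5, 2 → 9, 3 → 8; minimax = 5.
3 ≠ 5, so there is no saddle point; optimal play is mixed.
R1 is strictly dominated by R2, so Row never plays it.
2 is strictly dominated by 3 (it gives Row strictly more in every row), so Column never plays it.
On the remaining 2×2 (R2, R3 vs 1, 3):
Let Row play R2 with probability p. Expected payoff against 1: 3p + 5(1−p) = −2p + 5; against 3: 8p + (-3)(1−p) = 11p − 3.
Setting these equal: −2p + 5 = 11p − 3 ⇒ −13p = -8 ⇒ p = 8/13, and the value is (-2)·(8/13) + 5 = 49/13.
For Column: with q = P(1), equating R2's and R3's payoffs gives −5q + 8 = 8q − 3 ⇒ q = 11/13.

49/13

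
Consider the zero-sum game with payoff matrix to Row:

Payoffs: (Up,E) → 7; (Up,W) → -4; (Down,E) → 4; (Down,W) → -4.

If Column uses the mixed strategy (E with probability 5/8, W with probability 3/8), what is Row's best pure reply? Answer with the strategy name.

Expected payoff of Up: (5/8)·7 + (3/8)·(-4) = 23/8.
Expected payoff of Down: (5/8)·4 + (3/8)·(-4) = 1.
The largest is 23/8, so Row's best response is Up.

Up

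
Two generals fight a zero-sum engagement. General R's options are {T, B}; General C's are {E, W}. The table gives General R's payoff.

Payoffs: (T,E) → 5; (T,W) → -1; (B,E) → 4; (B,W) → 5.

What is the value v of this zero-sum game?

Row minima: T → -1, B → 4; maximin = 4.
Column maxima: E → 5, W → 5; minimax = 5.
4 ≠ 5, so there is no saddle point; optimal play is mixed.
Let General R play T with probability p. Expected payoff against E: 5p + 4(1−p) = p + 4; against W: (-1)p + 5(1−p) = −6p + 5.
Setting these equal: p + 4 = −6p + 5 ⇒ 7p = 1 ⇒ p = 1/7, and the value is (1)·(1/7) + 4 = 29/7.
For General C: with q = P(E), equating T's and B's payoffs gives 6q − 1 = −q + 5 ⇒ q = 6/7.

29/7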